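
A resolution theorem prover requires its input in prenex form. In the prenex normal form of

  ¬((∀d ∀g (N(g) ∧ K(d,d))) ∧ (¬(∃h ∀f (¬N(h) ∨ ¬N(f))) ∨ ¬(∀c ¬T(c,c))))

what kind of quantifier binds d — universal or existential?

Drive negations inward (¬∀x A ≡ ∃x ¬A, ¬∃x A ≡ ∀x ¬A, De Morgan for ∧/∨):
  (∃d ∃g (¬N(g) ∨ ¬K(d,d))) ∨ (∃h ∀f (¬N(h) ∨ ¬N(f))) ∧ (∀c ¬T(c,c))
All bound variables are already distinct, so no renaming is needed.
Pull the quantifiers to the front (each side's bound variable is not free in the other side):
  ∃d ∃g ∃h ∀f ∀c (¬N(g) ∨ ¬K(d,d) ∨ (¬N(h) ∨ ¬N(f)) ∧ ¬T(c,c))
The quantifier ∀d sits under an odd number of negations, so it flips to ∃d.

existential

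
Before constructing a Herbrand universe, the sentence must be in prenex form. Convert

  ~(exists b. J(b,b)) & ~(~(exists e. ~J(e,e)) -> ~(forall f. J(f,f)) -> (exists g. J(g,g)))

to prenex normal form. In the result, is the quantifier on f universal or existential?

existential

First replace A → B with ¬A ∨ B.
  ~(exists b. J(b,b)) & ~(~~(exists e. ~J(e,e)) | ~~(forall f. J(f,f)) | (exists g. J(g,g)))
Push ¬ through the quantifiers and connectives to reach negation normal form:
  (forall b. ~J(b,b)) & (forall e. J(e,e)) & (exists f. ~J(f,f)) & (forall g. ~J(g,g))
All bound variables are already distinct, so no renaming is needed.
Extract every quantifier outward, since the variables are now distinct and don't occur free across branches:
  forall b. forall e. exists f. forall g. (~J(b,b) & J(e,e) & ~J(f,f) & ~J(g,g))
The quantifier forall f sits under an odd number of negations (counting the antecedent side of each →), so it flips to exists f.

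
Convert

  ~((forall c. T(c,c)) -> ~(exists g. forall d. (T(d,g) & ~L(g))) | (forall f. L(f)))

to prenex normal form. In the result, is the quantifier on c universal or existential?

Rewrite implications/biconditionals: A → B as ¬A ∨ B.
  ~(~(forall c. T(c,c)) | ~(exists g. forall d. (T(d,g) & ~L(g))) | (forall f. L(f)))
Push ¬ through the quantifiers and connectives to reach negation normal form:
  (forall c. T(c,c)) & (exists g. forall d. (T(d,g) & ~L(g))) & (exists f. ~L(f))
All bound variables are already distinct, so no renaming is needed.
Extract every quantifier outward, since the variables are now distinct and don't occur free across branches:
  forall c. exists g. forall d. exists f. (T(c,c) & T(d,g) & ~L(g) & ~L(f))
The quantifier forall c sits under an even number of negations (counting the antecedent side of each →), so it remains universal.

universal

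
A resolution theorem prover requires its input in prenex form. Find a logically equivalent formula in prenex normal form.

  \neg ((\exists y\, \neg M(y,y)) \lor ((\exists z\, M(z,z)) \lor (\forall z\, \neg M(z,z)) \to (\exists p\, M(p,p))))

\forall y\, \exists z\, \forall s\, \forall p\, (M(y,y) \land (M(z,z) \lor \neg M(s,s)) \land \neg M(p,p))

Rewrite implications/biconditionals: A → B as ¬A ∨ B.
  \neg ((\exists y\, \neg M(y,y)) \lor \neg ((\exists z\, M(z,z)) \lor (\forall z\, \neg M(z,z))) \lor (\exists p\, M(p,p)))
Move each ¬ inward, flipping quantifiers it crosses:
  (\forall y\, M(y,y)) \land ((\exists z\, M(z,z)) \lor (\forall z\, \neg M(z,z))) \land (\forall p\, \neg M(p,p))
Give each quantifier a distinct variable: z↦s.
  (\forall y\, M(y,y)) \land ((\exists z\, M(z,z)) \lor (\forall s\, \neg M(s,s))) \land (\forall p\, \neg M(p,p))
Pull the quantifiers to the front (each side's bound variable is not free in the other side):
  \forall y\, \exists z\, \forall s\, \forall p\, (M(y,y) \land (M(z,z) \lor \neg M(s,s)) \land \neg M(p,p))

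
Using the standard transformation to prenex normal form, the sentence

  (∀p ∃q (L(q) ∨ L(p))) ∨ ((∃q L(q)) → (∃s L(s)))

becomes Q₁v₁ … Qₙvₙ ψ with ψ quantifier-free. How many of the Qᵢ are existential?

First replace A → B with ¬A ∨ B.
  (∀p ∃q (L(q) ∨ L(p))) ∨ ¬(∃q L(q)) ∨ (∃s L(s))
Move each ¬ inward, flipping quantifiers it crosses:
  (∀p ∃q (L(q) ∨ L(p))) ∨ (∀q ¬L(q)) ∨ (∃s L(s))
Rename bound variables to avoid capture: q↦u1.
  (∀p ∃q (L(q) ∨ L(p))) ∨ (∀u1 ¬L(u1)) ∨ (∃s L(s))
Extract every quantifier outward, since the variables are now distinct and don't occur free across branches:
  ∀p ∃q ∀u1 ∃s (L(q) ∨ L(p) ∨ ¬L(u1) ∨ L(s))
The prefix is ∀p ∃q ∀u1 ∃s: 2 universal, 2 existential.

2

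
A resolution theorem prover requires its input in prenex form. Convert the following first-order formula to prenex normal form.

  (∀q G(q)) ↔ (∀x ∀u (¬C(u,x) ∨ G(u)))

∃q ∀x ∀u ∃p ∃v1 ∀x1 ((¬G(q) ∨ ¬C(u,x) ∨ G(u)) ∧ (C(v1,p) ∧ ¬G(v1) ∨ G(x1)))

Rewrite implications/biconditionals: A → B as ¬A ∨ B; A ↔ B as (¬A ∨ B) ∧ (¬B ∨ A).
  (¬(∀q G(q)) ∨ (∀x ∀u (¬C(u,x) ∨ G(u)))) ∧ (¬(∀x ∀u (¬C(u,x) ∨ G(u))) ∨ (∀q G(q)))
Move each ¬ inward, flipping quantifiers it crosses:
  ((∃q ¬G(q)) ∨ (∀x ∀u (¬C(u,x) ∨ G(u)))) ∧ ((∃x ∃u (C(u,x) ∧ ¬G(u))) ∨ (∀q G(q)))
Standardize variables apart so no two quantifiers bind the same name: x↦p, u↦v1, q↦x1.
  ((∃q ¬G(q)) ∨ (∀x ∀u (¬C(u,x) ∨ G(u)))) ∧ ((∃p ∃v1 (C(v1,p) ∧ ¬G(v1))) ∨ (∀x1 G(x1)))
Extract every quantifier outward, since the variables are now distinct and don't occur free across branches:
  ∃q ∀x ∀u ∃p ∃v1 ∀x1 ((¬G(q) ∨ ¬C(u,x) ∨ G(u)) ∧ (C(v1,p) ∧ ¬G(v1) ∨ G(x1)))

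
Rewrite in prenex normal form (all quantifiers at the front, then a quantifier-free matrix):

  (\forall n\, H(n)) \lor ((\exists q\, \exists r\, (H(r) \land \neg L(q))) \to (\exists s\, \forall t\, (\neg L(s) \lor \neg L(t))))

\forall n\, \forall q\, \forall r\, \exists s\, \forall t\, (H(n) \lor \neg H(r) \lor L(q) \lor \neg L(s) \lor \neg L(t))

Eliminate → and ↔ using ¬ and ∨.
  (\forall n\, H(n)) \lor \neg (\exists q\, \exists r\, (H(r) \land \neg L(q))) \lor (\exists s\, \forall t\, (\neg L(s) \lor \neg L(t)))
Push ¬ through the quantifiers and connectives to reach negation normal form:
  (\forall n\, H(n)) \lor (\forall q\, \forall r\, (\neg H(r) \lor L(q))) \lor (\exists s\, \forall t\, (\neg L(s) \lor \neg L(t)))
All bound variables are already distinct, so no renaming is needed.
Pull the quantifiers to the front (each side's bound variable is not free in the other side):
  \forall n\, \forall q\, \forall r\, \exists s\, \forall t\, (H(n) \lor \neg H(r) \lor L(q) \lor \neg L(s) \lor \neg L(t))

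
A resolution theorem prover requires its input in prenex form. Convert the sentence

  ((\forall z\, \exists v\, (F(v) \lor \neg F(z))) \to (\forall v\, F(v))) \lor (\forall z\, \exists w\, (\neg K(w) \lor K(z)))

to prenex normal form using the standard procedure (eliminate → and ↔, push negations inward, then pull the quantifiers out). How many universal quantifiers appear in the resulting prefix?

3

Eliminate → and ↔ using ¬ and ∨.
  \neg (\forall z\, \exists v\, (F(v) \lor \neg F(z))) \lor (\forall v\, F(v)) \lor (\forall z\, \exists w\, (\neg K(w) \lor K(z)))
Push ¬ through the quantifiers and connectives to reach negation normal form:
  (\exists z\, \forall v\, (\neg F(v) \land F(z))) \lor (\forall v\, F(v)) \lor (\forall z\, \exists w\, (\neg K(w) \lor K(z)))
Rename bound variables to avoid capture: v↦y, z↦t.
  (\exists z\, \forall v\, (\neg F(v) \land F(z))) \lor (\forall y\, F(y)) \lor (\forall t\, \exists w\, (\neg K(w) \lor K(t)))
Finally move all quantifiers to the prefix:
  \exists z\, \forall v\, \forall y\, \forall t\, \exists w\, (\neg F(v) \land F(z) \lor F(y) \lor \neg K(w) \lor K(t))
The prefix is \exists z \forall v \forall y \forall t \exists w: 3 universal, 2 existential.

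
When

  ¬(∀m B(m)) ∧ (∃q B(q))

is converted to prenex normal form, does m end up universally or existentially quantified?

Drive negations inward (¬∀x A ≡ ∃x ¬A, ¬∃x A ≡ ∀x ¬A, De Morgan for ∧/∨):
  (∃m ¬B(m)) ∧ (∃q B(q))
All bound variables are already distinct, so no renaming is needed.
Extract every quantifier outward, since the variables are now distinct and don't occur free across branches:
  ∃m ∃q (¬B(m) ∧ B(q))
The quantifier ∀m sits under an odd number of negations, so it flips to ∃m.

existential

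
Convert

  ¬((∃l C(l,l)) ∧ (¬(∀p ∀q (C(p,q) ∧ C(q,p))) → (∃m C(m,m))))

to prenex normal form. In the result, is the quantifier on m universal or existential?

First replace A → B with ¬A ∨ B.
  ¬((∃l C(l,l)) ∧ (¬¬(∀p ∀q (C(p,q) ∧ C(q,p))) ∨ (∃m C(m,m))))
Move each ¬ inward, flipping quantifiers it crosses:
  (∀l ¬C(l,l)) ∨ (∃p ∃q (¬C(p,q) ∨ ¬C(q,p))) ∧ (∀m ¬C(m,m))
All bound variables are already distinct, so no renaming is needed.
Finally move all quantifiers to the prefix:
  ∀l ∃p ∃q ∀m (¬C(l,l) ∨ (¬C(p,q) ∨ ¬C(q,p)) ∧ ¬C(m,m))
The quantifier ∃m sits under an odd number of negations (counting the antecedent side of each →), so it flips to ∀m.

universal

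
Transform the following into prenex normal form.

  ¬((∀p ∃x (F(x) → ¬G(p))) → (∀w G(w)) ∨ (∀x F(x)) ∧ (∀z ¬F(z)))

∀p ∃x ∃w ∃v1 ∃z ((¬F(x) ∨ ¬G(p)) ∧ ¬G(w) ∧ (¬F(v1) ∨ F(z)))

Eliminate → and ↔ using ¬ and ∨.
  ¬(¬(∀p ∃x (¬F(x) ∨ ¬G(p))) ∨ (∀w G(w)) ∨ (∀x F(x)) ∧ (∀z ¬F(z)))
Drive negations inward (¬∀x A ≡ ∃x ¬A, ¬∃x A ≡ ∀x ¬A, De Morgan for ∧/∨):
  (∀p ∃x (¬F(x) ∨ ¬G(p))) ∧ (∃w ¬G(w)) ∧ ((∃x ¬F(x)) ∨ (∃z F(z)))
Rename bound variables to avoid capture: x↦v1.
  (∀p ∃x (¬F(x) ∨ ¬G(p))) ∧ (∃w ¬G(w)) ∧ ((∃v1 ¬F(v1)) ∨ (∃z F(z)))
Extract every quantifier outward, since the variables are now distinct and don't occur free across branches:
  ∀p ∃x ∃w ∃v1 ∃z ((¬F(x) ∨ ¬G(p)) ∧ ¬G(w) ∧ (¬F(v1) ∨ F(z)))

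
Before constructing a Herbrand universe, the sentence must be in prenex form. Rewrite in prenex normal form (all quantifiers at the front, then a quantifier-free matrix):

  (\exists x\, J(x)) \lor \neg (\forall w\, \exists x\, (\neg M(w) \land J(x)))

\exists x\, \exists w\, \forall b\, (J(x) \lor M(w) \lor \neg J(b))

Drive negations inward (¬∀x A ≡ ∃x ¬A, ¬∃x A ≡ ∀x ¬A, De Morgan for ∧/∨):
  (\exists x\, J(x)) \lor (\exists w\, \forall x\, (M(w) \lor \neg J(x)))
Give each quantifier a distinct variable: x↦b.
  (\exists x\, J(x)) \lor (\exists w\, \forall b\, (M(w) \lor \neg J(b)))
Extract every quantifier outward, since the variables are now distinct and don't occur free across branches:
  \exists x\, \exists w\, \forall b\, (J(x) \lor M(w) \lor \neg J(b))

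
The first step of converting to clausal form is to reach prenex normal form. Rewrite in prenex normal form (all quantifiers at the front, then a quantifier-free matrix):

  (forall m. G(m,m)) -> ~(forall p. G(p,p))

Eliminate → and ↔ using ¬ and ∨.
  ~(forall m. G(m,m)) | ~(forall p. G(p,p))
Move each ¬ inward, flipping quantifiers it crosses:
  (exists m. ~G(m,m)) | (exists p. ~G(p,p))
Extract every quantifier outward, since the variables are now distinct and don't occur free across branches:
  exists m. exists p. (~G(m,m) | ~G(p,p))

exists m. exists p. (~G(m,m) | ~G(p,p))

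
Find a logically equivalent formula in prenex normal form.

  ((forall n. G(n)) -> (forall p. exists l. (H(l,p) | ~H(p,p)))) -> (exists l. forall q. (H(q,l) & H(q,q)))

Eliminate → and ↔ using ¬ and ∨.
  ~(~(forall n. G(n)) | (forall p. exists l. (H(l,p) | ~H(p,p)))) | (exists l. forall q. (H(q,l) & H(q,q)))
Drive negations inward (¬∀x A ≡ ∃x ¬A, ¬∃x A ≡ ∀x ¬A, De Morgan for ∧/∨):
  (forall n. G(n)) & (exists p. forall l. (~H(l,p) & H(p,p))) | (exists l. forall q. (H(q,l) & H(q,q)))
Rename bound variables to avoid capture: l↦w.
  (forall n. G(n)) & (exists p. forall l. (~H(l,p) & H(p,p))) | (exists w. forall q. (H(q,w) & H(q,q)))
Extract every quantifier outward, since the variables are now distinct and don't occur free across branches:
  forall n. exists p. forall l. exists w. forall q. (G(n) & ~H(l,p) & H(p,p) | H(q,w) & H(q,q))

forall n. exists p. forall l. exists w. forall q. (G(n) & ~H(l,p) & H(p,p) | H(q,w) & H(q,q))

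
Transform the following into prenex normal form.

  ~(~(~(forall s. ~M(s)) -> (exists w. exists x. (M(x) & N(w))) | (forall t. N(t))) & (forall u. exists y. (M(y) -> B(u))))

Eliminate → and ↔ using ¬ and ∨.
  ~(~(~~(forall s. ~M(s)) | (exists w. exists x. (M(x) & N(w))) | (forall t. N(t))) & (forall u. exists y. (~M(y) | B(u))))
Move each ¬ inward, flipping quantifiers it crosses:
  (forall s. ~M(s)) | (exists w. exists x. (M(x) & N(w))) | (forall t. N(t)) | (exists u. forall y. (M(y) & ~B(u)))
All bound variables are already distinct, so no renaming is needed.
Finally move all quantifiers to the prefix:
  forall s. exists w. exists x. forall t. exists u. forall y. (~M(s) | M(x) & N(w) | N(t) | M(y) & ~B(u))

forall s. exists w. exists x. forall t. exists u. forall y. (~M(s) | M(x) & N(w) | N(t) | M(y) & ~B(u))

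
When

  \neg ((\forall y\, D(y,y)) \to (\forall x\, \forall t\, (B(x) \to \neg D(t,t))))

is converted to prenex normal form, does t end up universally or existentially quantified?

First replace A → B with ¬A ∨ B.
  \neg (\neg (\forall y\, D(y,y)) \lor (\forall x\, \forall t\, (\neg B(x) \lor \neg D(t,t))))
Move each ¬ inward, flipping quantifiers it crosses:
  (\forall y\, D(y,y)) \land (\exists x\, \exists t\, (B(x) \land D(t,t)))
All bound variables are already distinct, so no renaming is needed.
Pull the quantifiers to the front (each side's bound variable is not free in the other side):
  \forall y\, \exists x\, \exists t\, (D(y,y) \land B(x) \land D(t,t))
The quantifier \forall t sits under an odd number of negations (counting the antecedent side of each →), so it flips to \exists t.

existential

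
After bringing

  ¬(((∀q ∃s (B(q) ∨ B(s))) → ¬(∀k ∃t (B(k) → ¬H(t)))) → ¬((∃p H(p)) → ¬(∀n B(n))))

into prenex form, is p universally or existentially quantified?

universal

Eliminate → and ↔ using ¬ and ∨.
  ¬(¬(¬(∀q ∃s (B(q) ∨ B(s))) ∨ ¬(∀k ∃t (¬B(k) ∨ ¬H(t)))) ∨ ¬(¬(∃p H(p)) ∨ ¬(∀n B(n))))
Drive negations inward (¬∀x A ≡ ∃x ¬A, ¬∃x A ≡ ∀x ¬A, De Morgan for ∧/∨):
  ((∃q ∀s (¬B(q) ∧ ¬B(s))) ∨ (∃k ∀t (B(k) ∧ H(t)))) ∧ ((∀p ¬H(p)) ∨ (∃n ¬B(n)))
Finally move all quantifiers to the prefix:
  ∃q ∀s ∃k ∀t ∀p ∃n ((¬B(q) ∧ ¬B(s) ∨ B(k) ∧ H(t)) ∧ (¬H(p) ∨ ¬B(n)))
The quantifier ∃p sits under an odd number of negations (counting the antecedent side of each →), so it flips to ∀p.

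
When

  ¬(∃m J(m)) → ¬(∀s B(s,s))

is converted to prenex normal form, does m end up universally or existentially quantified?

First replace A → B with ¬A ∨ B.
  ¬¬(∃m J(m)) ∨ ¬(∀s B(s,s))
Move each ¬ inward, flipping quantifiers it crosses:
  (∃m J(m)) ∨ (∃s ¬B(s,s))
Extract every quantifier outward, since the variables are now distinct and don't occur free across branches:
  ∃m ∃s (J(m) ∨ ¬B(s,s))
The quantifier ∃m sits under an even number of negations (counting the antecedent side of each →), so it remains existential.

existential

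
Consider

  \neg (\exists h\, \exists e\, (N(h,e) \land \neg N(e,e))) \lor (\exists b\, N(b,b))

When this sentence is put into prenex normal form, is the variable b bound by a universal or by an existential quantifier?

existential

Move each ¬ inward, flipping quantifiers it crosses:
  (\forall h\, \forall e\, (\neg N(h,e) \lor N(e,e))) \lor (\exists b\, N(b,b))
All bound variables are already distinct, so no renaming is needed.
Finally move all quantifiers to the prefix:
  \forall h\, \forall e\, \exists b\, (\neg N(h,e) \lor N(e,e) \lor N(b,b))
The quantifier \exists b sits under an even number of negations, so it remains existential.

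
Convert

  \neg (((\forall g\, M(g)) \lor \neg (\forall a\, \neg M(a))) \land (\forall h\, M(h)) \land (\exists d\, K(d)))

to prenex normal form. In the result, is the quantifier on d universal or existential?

universal

Move each ¬ inward, flipping quantifiers it crosses:
  (\exists g\, \neg M(g)) \land (\forall a\, \neg M(a)) \lor (\exists h\, \neg M(h)) \lor (\forall d\, \neg K(d))
All bound variables are already distinct, so no renaming is needed.
Extract every quantifier outward, since the variables are now distinct and don't occur free across branches:
  \exists g\, \forall a\, \exists h\, \forall d\, (\neg M(g) \land \neg M(a) \lor \neg M(h) \lor \neg K(d))
The quantifier \exists d sits under an odd number of negations, so it flips to \forall d.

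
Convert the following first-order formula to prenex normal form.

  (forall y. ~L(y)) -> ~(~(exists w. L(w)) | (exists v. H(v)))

exists y. exists w. forall v. (L(y) | L(w) & ~H(v))

Eliminate → and ↔ using ¬ and ∨.
  ~(forall y. ~L(y)) | ~(~(exists w. L(w)) | (exists v. H(v)))
Move each ¬ inward, flipping quantifiers it crosses:
  (exists y. L(y)) | (exists w. L(w)) & (forall v. ~H(v))
Finally move all quantifiers to the prefix:
  exists y. exists w. forall v. (L(y) | L(w) & ~H(v))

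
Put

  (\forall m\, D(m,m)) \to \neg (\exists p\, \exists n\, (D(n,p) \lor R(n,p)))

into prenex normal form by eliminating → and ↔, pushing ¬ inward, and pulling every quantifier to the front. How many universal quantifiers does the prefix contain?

Rewrite implications/biconditionals: A → B as ¬A ∨ B.
  \neg (\forall m\, D(m,m)) \lor \neg (\exists p\, \exists n\, (D(n,p) \lor R(n,p)))
Move each ¬ inward, flipping quantifiers it crosses:
  (\exists m\, \neg D(m,m)) \lor (\forall p\, \forall n\, (\neg D(n,p) \land \neg R(n,p)))
All bound variables are already distinct, so no renaming is needed.
Finally move all quantifiers to the prefix:
  \exists m\, \forall p\, \forall n\, (\neg D(m,m) \lor \neg D(n,p) \land \neg R(n,p))
The prefix is \exists m \forall p \forall n: 2 universal, 1 existential.

2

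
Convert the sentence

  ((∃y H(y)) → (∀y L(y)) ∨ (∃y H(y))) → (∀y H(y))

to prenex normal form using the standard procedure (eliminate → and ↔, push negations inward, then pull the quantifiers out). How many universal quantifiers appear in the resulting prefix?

2

Eliminate → and ↔ using ¬ and ∨.
  ¬(¬(∃y H(y)) ∨ (∀y L(y)) ∨ (∃y H(y))) ∨ (∀y H(y))
Drive negations inward (¬∀x A ≡ ∃x ¬A, ¬∃x A ≡ ∀x ¬A, De Morgan for ∧/∨):
  (∃y H(y)) ∧ (∃y ¬L(y)) ∧ (∀y ¬H(y)) ∨ (∀y H(y))
Standardize variables apart so no two quantifiers bind the same name: y↦a, y↦u1, y↦p.
  (∃y H(y)) ∧ (∃a ¬L(a)) ∧ (∀u1 ¬H(u1)) ∨ (∀p H(p))
Extract every quantifier outward, since the variables are now distinct and don't occur free across branches:
  ∃y ∃a ∀u1 ∀p (H(y) ∧ ¬L(a) ∧ ¬H(u1) ∨ H(p))
The prefix is ∃y ∃a ∀u1 ∀p: 2 universal, 2 existential.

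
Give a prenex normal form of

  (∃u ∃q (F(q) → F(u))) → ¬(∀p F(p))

Rewrite implications/biconditionals: A → B as ¬A ∨ B.
  ¬(∃u ∃q (¬F(q) ∨ F(u))) ∨ ¬(∀p F(p))
Drive negations inward (¬∀x A ≡ ∃x ¬A, ¬∃x A ≡ ∀x ¬A, De Morgan for ∧/∨):
  (∀u ∀q (F(q) ∧ ¬F(u))) ∨ (∃p ¬F(p))
All bound variables are already distinct, so no renaming is needed.
Extract every quantifier outward, since the variables are now distinct and don't occur free across branches:
  ∀u ∀q ∃p (F(q) ∧ ¬F(u) ∨ ¬F(p))

∀u ∀q ∃p (F(q) ∧ ¬F(u) ∨ ¬F(p))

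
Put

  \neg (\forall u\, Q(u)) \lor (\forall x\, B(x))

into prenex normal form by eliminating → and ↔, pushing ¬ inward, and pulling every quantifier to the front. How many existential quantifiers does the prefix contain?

1

Drive negations inward (¬∀x A ≡ ∃x ¬A, ¬∃x A ≡ ∀x ¬A, De Morgan for ∧/∨):
  (\exists u\, \neg Q(u)) \lor (\forall x\, B(x))
All bound variables are already distinct, so no renaming is needed.
Pull the quantifiers to the front (each side's bound variable is not free in the other side):
  \exists u\, \forall x\, (\neg Q(u) \lor B(x))
The prefix is \exists u \forall x: 1 universal, 1 existential.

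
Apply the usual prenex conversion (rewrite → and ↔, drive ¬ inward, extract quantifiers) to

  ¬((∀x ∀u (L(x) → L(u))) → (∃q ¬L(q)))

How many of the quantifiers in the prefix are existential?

0

First replace A → B with ¬A ∨ B.
  ¬(¬(∀x ∀u (¬L(x) ∨ L(u))) ∨ (∃q ¬L(q)))
Push ¬ through the quantifiers and connectives to reach negation normal form:
  (∀x ∀u (¬L(x) ∨ L(u))) ∧ (∀q L(q))
All bound variables are already distinct, so no renaming is needed.
Pull the quantifiers to the front (each side's bound variable is not free in the other side):
  ∀x ∀u ∀q ((¬L(x) ∨ L(u)) ∧ L(q))
The prefix is ∀x ∀u ∀q: 3 universal, 0 existential.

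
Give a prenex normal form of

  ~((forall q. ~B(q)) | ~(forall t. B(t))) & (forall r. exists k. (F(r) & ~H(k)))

Move each ¬ inward, flipping quantifiers it crosses:
  (exists q. B(q)) & (forall t. B(t)) & (forall r. exists k. (F(r) & ~H(k)))
All bound variables are already distinct, so no renaming is needed.
Finally move all quantifiers to the prefix:
  exists q. forall t. forall r. exists k. (B(q) & B(t) & F(r) & ~H(k))

exists q. forall t. forall r. exists k. (B(q) & B(t) & F(r) & ~H(k))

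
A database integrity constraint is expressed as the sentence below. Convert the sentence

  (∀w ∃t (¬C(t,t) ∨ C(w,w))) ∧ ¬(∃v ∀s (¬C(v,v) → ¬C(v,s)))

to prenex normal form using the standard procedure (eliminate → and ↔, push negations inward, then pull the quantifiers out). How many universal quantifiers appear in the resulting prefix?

2

Eliminate → and ↔ using ¬ and ∨.
  (∀w ∃t (¬C(t,t) ∨ C(w,w))) ∧ ¬(∃v ∀s (¬¬C(v,v) ∨ ¬C(v,s)))
Move each ¬ inward, flipping quantifiers it crosses:
  (∀w ∃t (¬C(t,t) ∨ C(w,w))) ∧ (∀v ∃s (¬C(v,v) ∧ C(v,s)))
All bound variables are already distinct, so no renaming is needed.
Finally move all quantifiers to the prefix:
  ∀w ∃t ∀v ∃s ((¬C(t,t) ∨ C(w,w)) ∧ ¬C(v,v) ∧ C(v,s))
The prefix is ∀w ∃t ∀v ∃s: 2 universal, 2 existential.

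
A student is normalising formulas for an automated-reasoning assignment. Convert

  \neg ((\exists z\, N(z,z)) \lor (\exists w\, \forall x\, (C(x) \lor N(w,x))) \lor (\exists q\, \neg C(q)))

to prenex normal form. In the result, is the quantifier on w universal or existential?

universal

Drive negations inward (¬∀x A ≡ ∃x ¬A, ¬∃x A ≡ ∀x ¬A, De Morgan for ∧/∨):
  (\forall z\, \neg N(z,z)) \land (\forall w\, \exists x\, (\neg C(x) \land \neg N(w,x))) \land (\forall q\, C(q))
All bound variables are already distinct, so no renaming is needed.
Finally move all quantifiers to the prefix:
  \forall z\, \forall w\, \exists x\, \forall q\, (\neg N(z,z) \land \neg C(x) \land \neg N(w,x) \land C(q))
The quantifier \exists w sits under an odd number of negations, so it flips to \forall w.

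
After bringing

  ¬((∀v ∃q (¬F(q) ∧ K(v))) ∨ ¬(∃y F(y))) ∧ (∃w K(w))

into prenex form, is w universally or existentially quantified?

Push ¬ through the quantifiers and connectives to reach negation normal form:
  (∃v ∀q (F(q) ∨ ¬K(v))) ∧ (∃y F(y)) ∧ (∃w K(w))
All bound variables are already distinct, so no renaming is needed.
Pull the quantifiers to the front (each side's bound variable is not free in the other side):
  ∃v ∀q ∃y ∃w ((F(q) ∨ ¬K(v)) ∧ F(y) ∧ K(w))
The quantifier ∃w sits under an even number of negations, so it remains existential.

existential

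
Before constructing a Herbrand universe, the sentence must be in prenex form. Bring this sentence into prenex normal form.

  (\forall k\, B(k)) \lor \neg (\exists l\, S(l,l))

\forall k\, \forall l\, (B(k) \lor \neg S(l,l))

Push ¬ through the quantifiers and connectives to reach negation normal form:
  (\forall k\, B(k)) \lor (\forall l\, \neg S(l,l))
Extract every quantifier outward, since the variables are now distinct and don't occur free across branches:
  \forall k\, \forall l\, (B(k) \lor \neg S(l,l))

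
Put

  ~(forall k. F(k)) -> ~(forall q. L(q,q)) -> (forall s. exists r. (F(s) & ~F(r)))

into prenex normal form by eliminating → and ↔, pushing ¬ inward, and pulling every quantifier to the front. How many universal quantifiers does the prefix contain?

Eliminate → and ↔ using ¬ and ∨.
  ~~(forall k. F(k)) | ~~(forall q. L(q,q)) | (forall s. exists r. (F(s) & ~F(r)))
Move each ¬ inward, flipping quantifiers it crosses:
  (forall k. F(k)) | (forall q. L(q,q)) | (forall s. exists r. (F(s) & ~F(r)))
Extract every quantifier outward, since the variables are now distinct and don't occur free across branches:
  forall k. forall q. forall s. exists r. (F(k) | L(q,q) | F(s) & ~F(r))
The prefix is forall k forall q forall s exists r: 3 universal, 1 existential.

3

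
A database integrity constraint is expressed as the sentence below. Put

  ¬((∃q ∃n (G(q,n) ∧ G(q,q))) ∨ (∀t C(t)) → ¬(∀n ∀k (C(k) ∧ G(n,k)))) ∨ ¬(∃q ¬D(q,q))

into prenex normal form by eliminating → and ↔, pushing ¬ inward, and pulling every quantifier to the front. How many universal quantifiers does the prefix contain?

Rewrite implications/biconditionals: A → B as ¬A ∨ B.
  ¬(¬((∃q ∃n (G(q,n) ∧ G(q,q))) ∨ (∀t C(t))) ∨ ¬(∀n ∀k (C(k) ∧ G(n,k)))) ∨ ¬(∃q ¬D(q,q))
Drive negations inward (¬∀x A ≡ ∃x ¬A, ¬∃x A ≡ ∀x ¬A, De Morgan for ∧/∨):
  ((∃q ∃n (G(q,n) ∧ G(q,q))) ∨ (∀t C(t))) ∧ (∀n ∀k (C(k) ∧ G(n,k))) ∨ (∀q D(q,q))
Standardize variables apart so no two quantifiers bind the same name: n↦v, q↦y.
  ((∃q ∃n (G(q,n) ∧ G(q,q))) ∨ (∀t C(t))) ∧ (∀v ∀k (C(k) ∧ G(v,k))) ∨ (∀y D(y,y))
Extract every quantifier outward, since the variables are now distinct and don't occur free across branches:
  ∃q ∃n ∀t ∀v ∀k ∀y ((G(q,n) ∧ G(q,q) ∨ C(t)) ∧ C(k) ∧ G(v,k) ∨ D(y,y))
The prefix is ∃q ∃n ∀t ∀v ∀k ∀y: 4 universal, 2 existential.

4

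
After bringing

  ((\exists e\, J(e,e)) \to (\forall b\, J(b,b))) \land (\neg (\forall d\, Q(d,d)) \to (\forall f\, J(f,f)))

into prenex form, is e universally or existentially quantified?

Eliminate → and ↔ using ¬ and ∨.
  (\neg (\exists e\, J(e,e)) \lor (\forall b\, J(b,b))) \land (\neg \neg (\forall d\, Q(d,d)) \lor (\forall f\, J(f,f)))
Push ¬ through the quantifiers and connectives to reach negation normal form:
  ((\forall e\, \neg J(e,e)) \lor (\forall b\, J(b,b))) \land ((\forall d\, Q(d,d)) \lor (\forall f\, J(f,f)))
All bound variables are already distinct, so no renaming is needed.
Pull the quantifiers to the front (each side's bound variable is not free in the other side):
  \forall e\, \forall b\, \forall d\, \forall f\, ((\neg J(e,e) \lor J(b,b)) \land (Q(d,d) \lor J(f,f)))
The quantifier \exists e sits under an odd number of negations (counting the antecedent side of each →), so it flips to \forall e.

universal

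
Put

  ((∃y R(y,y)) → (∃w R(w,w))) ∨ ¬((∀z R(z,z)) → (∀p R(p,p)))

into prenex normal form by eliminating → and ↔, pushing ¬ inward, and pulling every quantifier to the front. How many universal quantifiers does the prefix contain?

2

Eliminate → and ↔ using ¬ and ∨.
  ¬(∃y R(y,y)) ∨ (∃w R(w,w)) ∨ ¬(¬(∀z R(z,z)) ∨ (∀p R(p,p)))
Drive negations inward (¬∀x A ≡ ∃x ¬A, ¬∃x A ≡ ∀x ¬A, De Morgan for ∧/∨):
  (∀y ¬R(y,y)) ∨ (∃w R(w,w)) ∨ (∀z R(z,z)) ∧ (∃p ¬R(p,p))
Extract every quantifier outward, since the variables are now distinct and don't occur free across branches:
  ∀y ∃w ∀z ∃p (¬R(y,y) ∨ R(w,w) ∨ R(z,z) ∧ ¬R(p,p))
The prefix is ∀y ∃w ∀z ∃p: 2 universal, 2 existential.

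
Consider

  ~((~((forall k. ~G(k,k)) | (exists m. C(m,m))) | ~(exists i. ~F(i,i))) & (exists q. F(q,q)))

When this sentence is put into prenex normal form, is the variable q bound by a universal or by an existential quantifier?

Drive negations inward (¬∀x A ≡ ∃x ¬A, ¬∃x A ≡ ∀x ¬A, De Morgan for ∧/∨):
  ((forall k. ~G(k,k)) | (exists m. C(m,m))) & (exists i. ~F(i,i)) | (forall q. ~F(q,q))
Finally move all quantifiers to the prefix:
  forall k. exists m. exists i. forall q. ((~G(k,k) | C(m,m)) & ~F(i,i) | ~F(q,q))
The quantifier exists q sits under an odd number of negations, so it flips to forall q.

universal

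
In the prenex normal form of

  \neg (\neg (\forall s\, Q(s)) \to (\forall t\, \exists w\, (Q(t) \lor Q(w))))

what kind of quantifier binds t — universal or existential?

First replace A → B with ¬A ∨ B.
  \neg (\neg \neg (\forall s\, Q(s)) \lor (\forall t\, \exists w\, (Q(t) \lor Q(w))))
Move each ¬ inward, flipping quantifiers it crosses:
  (\exists s\, \neg Q(s)) \land (\exists t\, \forall w\, (\neg Q(t) \land \neg Q(w)))
All bound variables are already distinct, so no renaming is needed.
Pull the quantifiers to the front (each side's bound variable is not free in the other side):
  \exists s\, \exists t\, \forall w\, (\neg Q(s) \land \neg Q(t) \land \neg Q(w))
The quantifier \forall t sits under an odd number of negations (counting the antecedent side of each →), so it flips to \exists t.

existential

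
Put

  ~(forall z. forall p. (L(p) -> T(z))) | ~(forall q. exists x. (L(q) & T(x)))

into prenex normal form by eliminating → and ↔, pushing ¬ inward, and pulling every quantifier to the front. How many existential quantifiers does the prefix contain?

3

Rewrite implications/biconditionals: A → B as ¬A ∨ B.
  ~(forall z. forall p. (~L(p) | T(z))) | ~(forall q. exists x. (L(q) & T(x)))
Move each ¬ inward, flipping quantifiers it crosses:
  (exists z. exists p. (L(p) & ~T(z))) | (exists q. forall x. (~L(q) | ~T(x)))
Extract every quantifier outward, since the variables are now distinct and don't occur free across branches:
  exists z. exists p. exists q. forall x. (L(p) & ~T(z) | ~L(q) | ~T(x))
The prefix is exists z exists p exists q forall x: 1 universal, 3 existential.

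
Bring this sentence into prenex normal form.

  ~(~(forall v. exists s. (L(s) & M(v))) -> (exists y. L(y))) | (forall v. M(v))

exists v. forall s. forall y. forall z. ((~L(s) | ~M(v)) & ~L(y) | M(z))

Rewrite implications/biconditionals: A → B as ¬A ∨ B.
  ~(~~(forall v. exists s. (L(s) & M(v))) | (exists y. L(y))) | (forall v. M(v))
Move each ¬ inward, flipping quantifiers it crosses:
  (exists v. forall s. (~L(s) | ~M(v))) & (forall y. ~L(y)) | (forall v. M(v))
Give each quantifier a distinct variable: v↦z.
  (exists v. forall s. (~L(s) | ~M(v))) & (forall y. ~L(y)) | (forall z. M(z))
Pull the quantifiers to the front (each side's bound variable is not free in the other side):
  exists v. forall s. forall y. forall z. ((~L(s) | ~M(v)) & ~L(y) | M(z))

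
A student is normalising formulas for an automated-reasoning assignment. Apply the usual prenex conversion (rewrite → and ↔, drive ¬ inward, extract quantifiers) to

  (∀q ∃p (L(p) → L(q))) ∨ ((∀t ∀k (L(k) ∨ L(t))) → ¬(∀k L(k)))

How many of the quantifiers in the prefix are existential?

4

Eliminate → and ↔ using ¬ and ∨.
  (∀q ∃p (¬L(p) ∨ L(q))) ∨ ¬(∀t ∀k (L(k) ∨ L(t))) ∨ ¬(∀k L(k))
Push ¬ through the quantifiers and connectives to reach negation normal form:
  (∀q ∃p (¬L(p) ∨ L(q))) ∨ (∃t ∃k (¬L(k) ∧ ¬L(t))) ∨ (∃k ¬L(k))
Rename bound variables to avoid capture: k↦z.
  (∀q ∃p (¬L(p) ∨ L(q))) ∨ (∃t ∃k (¬L(k) ∧ ¬L(t))) ∨ (∃z ¬L(z))
Pull the quantifiers to the front (each side's bound variable is not free in the other side):
  ∀q ∃p ∃t ∃k ∃z (¬L(p) ∨ L(q) ∨ ¬L(k) ∧ ¬L(t) ∨ ¬L(z))
The prefix is ∀q ∃p ∃t ∃k ∃z: 1 universal, 4 existential.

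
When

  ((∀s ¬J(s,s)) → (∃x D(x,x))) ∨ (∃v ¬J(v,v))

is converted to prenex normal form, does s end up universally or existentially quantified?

existential

Rewrite implications/biconditionals: A → B as ¬A ∨ B.
  ¬(∀s ¬J(s,s)) ∨ (∃x D(x,x)) ∨ (∃v ¬J(v,v))
Push ¬ through the quantifiers and connectives to reach negation normal form:
  (∃s J(s,s)) ∨ (∃x D(x,x)) ∨ (∃v ¬J(v,v))
Extract every quantifier outward, since the variables are now distinct and don't occur free across branches:
  ∃s ∃x ∃v (J(s,s) ∨ D(x,x) ∨ ¬J(v,v))
The quantifier ∀s sits under an odd number of negations (counting the antecedent side of each →), so it flips to ∃s.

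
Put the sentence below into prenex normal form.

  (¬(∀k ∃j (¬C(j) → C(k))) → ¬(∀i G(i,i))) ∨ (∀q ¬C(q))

∀k ∃j ∃i ∀q (C(j) ∨ C(k) ∨ ¬G(i,i) ∨ ¬C(q))

First replace A → B with ¬A ∨ B.
  ¬¬(∀k ∃j (¬¬C(j) ∨ C(k))) ∨ ¬(∀i G(i,i)) ∨ (∀q ¬C(q))
Drive negations inward (¬∀x A ≡ ∃x ¬A, ¬∃x A ≡ ∀x ¬A, De Morgan for ∧/∨):
  (∀k ∃j (C(j) ∨ C(k))) ∨ (∃i ¬G(i,i)) ∨ (∀q ¬C(q))
All bound variables are already distinct, so no renaming is needed.
Extract every quantifier outward, since the variables are now distinct and don't occur free across branches:
  ∀k ∃j ∃i ∀q (C(j) ∨ C(k) ∨ ¬G(i,i) ∨ ¬C(q))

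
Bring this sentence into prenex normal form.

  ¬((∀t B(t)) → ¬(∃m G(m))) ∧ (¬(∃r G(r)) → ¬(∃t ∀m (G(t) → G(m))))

∀t ∃m ∃r ∀u1 ∃w1 (B(t) ∧ G(m) ∧ (G(r) ∨ G(u1) ∧ ¬G(w1)))

First replace A → B with ¬A ∨ B.
  ¬(¬(∀t B(t)) ∨ ¬(∃m G(m))) ∧ (¬¬(∃r G(r)) ∨ ¬(∃t ∀m (¬G(t) ∨ G(m))))
Drive negations inward (¬∀x A ≡ ∃x ¬A, ¬∃x A ≡ ∀x ¬A, De Morgan for ∧/∨):
  (∀t B(t)) ∧ (∃m G(m)) ∧ ((∃r G(r)) ∨ (∀t ∃m (G(t) ∧ ¬G(m))))
Give each quantifier a distinct variable: t↦u1, m↦w1.
  (∀t B(t)) ∧ (∃m G(m)) ∧ ((∃r G(r)) ∨ (∀u1 ∃w1 (G(u1) ∧ ¬G(w1))))
Pull the quantifiers to the front (each side's bound variable is not free in the other side):
  ∀t ∃m ∃r ∀u1 ∃w1 (B(t) ∧ G(m) ∧ (G(r) ∨ G(u1) ∧ ¬G(w1)))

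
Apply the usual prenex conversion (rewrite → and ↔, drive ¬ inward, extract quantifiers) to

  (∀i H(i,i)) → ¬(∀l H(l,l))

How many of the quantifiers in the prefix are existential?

2

Rewrite implications/biconditionals: A → B as ¬A ∨ B.
  ¬(∀i H(i,i)) ∨ ¬(∀l H(l,l))
Move each ¬ inward, flipping quantifiers it crosses:
  (∃i ¬H(i,i)) ∨ (∃l ¬H(l,l))
Extract every quantifier outward, since the variables are now distinct and don't occur free across branches:
  ∃i ∃l (¬H(i,i) ∨ ¬H(l,l))
The prefix is ∃i ∃l: 0 universal, 2 existential.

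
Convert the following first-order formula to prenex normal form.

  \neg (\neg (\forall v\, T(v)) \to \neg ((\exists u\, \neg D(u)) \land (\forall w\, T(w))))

\exists v\, \exists u\, \forall w\, (\neg T(v) \land \neg D(u) \land T(w))

Rewrite implications/biconditionals: A → B as ¬A ∨ B.
  \neg (\neg \neg (\forall v\, T(v)) \lor \neg ((\exists u\, \neg D(u)) \land (\forall w\, T(w))))
Move each ¬ inward, flipping quantifiers it crosses:
  (\exists v\, \neg T(v)) \land (\exists u\, \neg D(u)) \land (\forall w\, T(w))
Extract every quantifier outward, since the variables are now distinct and don't occur free across branches:
  \exists v\, \exists u\, \forall w\, (\neg T(v) \land \neg D(u) \land T(w))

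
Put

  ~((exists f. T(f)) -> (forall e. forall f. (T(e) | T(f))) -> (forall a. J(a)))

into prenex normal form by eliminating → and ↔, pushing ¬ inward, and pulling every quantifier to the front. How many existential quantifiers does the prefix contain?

Rewrite implications/biconditionals: A → B as ¬A ∨ B.
  ~(~(exists f. T(f)) | ~(forall e. forall f. (T(e) | T(f))) | (forall a. J(a)))
Drive negations inward (¬∀x A ≡ ∃x ¬A, ¬∃x A ≡ ∀x ¬A, De Morgan for ∧/∨):
  (exists f. T(f)) & (forall e. forall f. (T(e) | T(f))) & (exists a. ~J(a))
Rename bound variables to avoid capture: f↦x.
  (exists f. T(f)) & (forall e. forall x. (T(e) | T(x))) & (exists a. ~J(a))
Finally move all quantifiers to the prefix:
  exists f. forall e. forall x. exists a. (T(f) & (T(e) | T(x)) & ~J(a))
The prefix is exists f forall e forall x exists a: 2 universal, 2 existential.

2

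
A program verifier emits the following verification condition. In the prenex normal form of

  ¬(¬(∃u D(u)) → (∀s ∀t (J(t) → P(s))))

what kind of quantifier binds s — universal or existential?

First replace A → B with ¬A ∨ B.
  ¬(¬¬(∃u D(u)) ∨ (∀s ∀t (¬J(t) ∨ P(s))))
Move each ¬ inward, flipping quantifiers it crosses:
  (∀u ¬D(u)) ∧ (∃s ∃t (J(t) ∧ ¬P(s)))
All bound variables are already distinct, so no renaming is needed.
Pull the quantifiers to the front (each side's bound variable is not free in the other side):
  ∀u ∃s ∃t (¬D(u) ∧ J(t) ∧ ¬P(s))
The quantifier ∀s sits under an odd number of negations (counting the antecedent side of each →), so it flips to ∃s.

existential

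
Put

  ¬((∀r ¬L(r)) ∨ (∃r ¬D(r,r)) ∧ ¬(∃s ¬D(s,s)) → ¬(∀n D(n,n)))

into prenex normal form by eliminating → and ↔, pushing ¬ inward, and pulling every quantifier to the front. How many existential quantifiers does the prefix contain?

1

First replace A → B with ¬A ∨ B.
  ¬(¬((∀r ¬L(r)) ∨ (∃r ¬D(r,r)) ∧ ¬(∃s ¬D(s,s))) ∨ ¬(∀n D(n,n)))
Push ¬ through the quantifiers and connectives to reach negation normal form:
  ((∀r ¬L(r)) ∨ (∃r ¬D(r,r)) ∧ (∀s D(s,s))) ∧ (∀n D(n,n))
Standardize variables apart so no two quantifiers bind the same name: r↦z1.
  ((∀r ¬L(r)) ∨ (∃z1 ¬D(z1,z1)) ∧ (∀s D(s,s))) ∧ (∀n D(n,n))
Finally move all quantifiers to the prefix:
  ∀r ∃z1 ∀s ∀n ((¬L(r) ∨ ¬D(z1,z1) ∧ D(s,s)) ∧ D(n,n))
The prefix is ∀r ∃z1 ∀s ∀n: 3 universal, 1 existential.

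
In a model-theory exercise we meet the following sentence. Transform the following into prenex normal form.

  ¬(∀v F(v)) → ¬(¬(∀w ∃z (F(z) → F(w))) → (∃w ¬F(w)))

∀v ∃w ∀z ∀x (F(v) ∨ F(z) ∧ ¬F(w) ∧ F(x))

Rewrite implications/biconditionals: A → B as ¬A ∨ B.
  ¬¬(∀v F(v)) ∨ ¬(¬¬(∀w ∃z (¬F(z) ∨ F(w))) ∨ (∃w ¬F(w)))
Drive negations inward (¬∀x A ≡ ∃x ¬A, ¬∃x A ≡ ∀x ¬A, De Morgan for ∧/∨):
  (∀v F(v)) ∨ (∃w ∀z (F(z) ∧ ¬F(w))) ∧ (∀w F(w))
Give each quantifier a distinct variable: w↦x.
  (∀v F(v)) ∨ (∃w ∀z (F(z) ∧ ¬F(w))) ∧ (∀x F(x))
Finally move all quantifiers to the prefix:
  ∀v ∃w ∀z ∀x (F(v) ∨ F(z) ∧ ¬F(w) ∧ F(x))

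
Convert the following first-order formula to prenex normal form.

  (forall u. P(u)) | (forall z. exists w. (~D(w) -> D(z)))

Eliminate → and ↔ using ¬ and ∨.
  (forall u. P(u)) | (forall z. exists w. (~~D(w) | D(z)))
Push ¬ through the quantifiers and connectives to reach negation normal form:
  (forall u. P(u)) | (forall z. exists w. (D(w) | D(z)))
All bound variables are already distinct, so no renaming is needed.
Pull the quantifiers to the front (each side's bound variable is not free in the other side):
  forall u. forall z. exists w. (P(u) | D(w) | D(z))

forall u. forall z. exists w. (P(u) | D(w) | D(z))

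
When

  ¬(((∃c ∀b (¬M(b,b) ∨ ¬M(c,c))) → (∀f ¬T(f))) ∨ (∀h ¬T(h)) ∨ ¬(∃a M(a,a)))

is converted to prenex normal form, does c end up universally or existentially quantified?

Eliminate → and ↔ using ¬ and ∨.
  ¬(¬(∃c ∀b (¬M(b,b) ∨ ¬M(c,c))) ∨ (∀f ¬T(f)) ∨ (∀h ¬T(h)) ∨ ¬(∃a M(a,a)))
Push ¬ through the quantifiers and connectives to reach negation normal form:
  (∃c ∀b (¬M(b,b) ∨ ¬M(c,c))) ∧ (∃f T(f)) ∧ (∃h T(h)) ∧ (∃a M(a,a))
All bound variables are already distinct, so no renaming is needed.
Extract every quantifier outward, since the variables are now distinct and don't occur free across branches:
  ∃c ∀b ∃f ∃h ∃a ((¬M(b,b) ∨ ¬M(c,c)) ∧ T(f) ∧ T(h) ∧ M(a,a))
The quantifier ∃c sits under an even number of negations (counting the antecedent side of each →), so it remains existential.

existential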